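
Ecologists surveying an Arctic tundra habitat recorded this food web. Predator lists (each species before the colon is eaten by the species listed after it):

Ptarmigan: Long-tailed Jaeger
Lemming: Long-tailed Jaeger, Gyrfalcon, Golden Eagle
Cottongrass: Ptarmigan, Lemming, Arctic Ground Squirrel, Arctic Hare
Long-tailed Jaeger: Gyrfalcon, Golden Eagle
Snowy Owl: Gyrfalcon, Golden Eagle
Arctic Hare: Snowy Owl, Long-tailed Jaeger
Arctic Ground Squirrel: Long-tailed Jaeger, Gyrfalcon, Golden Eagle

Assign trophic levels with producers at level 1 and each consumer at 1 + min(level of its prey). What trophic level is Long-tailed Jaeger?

Trophic level 3

Cottongrass is a producer → level 1.
Ptarmigan eats Cottongrass → level 2.
Long-tailed Jaeger eats Ptarmigan → level 3.
No prey of Long-tailed Jaeger is below level 2, so 3 is the minimum.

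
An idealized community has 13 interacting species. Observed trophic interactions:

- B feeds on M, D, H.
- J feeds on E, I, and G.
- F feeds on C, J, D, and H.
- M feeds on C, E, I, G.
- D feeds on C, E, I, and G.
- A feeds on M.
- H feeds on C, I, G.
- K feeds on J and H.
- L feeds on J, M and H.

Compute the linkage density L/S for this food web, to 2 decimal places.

There are L = 27 links among S = 13 species.
L/S = 27/13 = 2.0769 ≈ 2.08.

L/S = 2.08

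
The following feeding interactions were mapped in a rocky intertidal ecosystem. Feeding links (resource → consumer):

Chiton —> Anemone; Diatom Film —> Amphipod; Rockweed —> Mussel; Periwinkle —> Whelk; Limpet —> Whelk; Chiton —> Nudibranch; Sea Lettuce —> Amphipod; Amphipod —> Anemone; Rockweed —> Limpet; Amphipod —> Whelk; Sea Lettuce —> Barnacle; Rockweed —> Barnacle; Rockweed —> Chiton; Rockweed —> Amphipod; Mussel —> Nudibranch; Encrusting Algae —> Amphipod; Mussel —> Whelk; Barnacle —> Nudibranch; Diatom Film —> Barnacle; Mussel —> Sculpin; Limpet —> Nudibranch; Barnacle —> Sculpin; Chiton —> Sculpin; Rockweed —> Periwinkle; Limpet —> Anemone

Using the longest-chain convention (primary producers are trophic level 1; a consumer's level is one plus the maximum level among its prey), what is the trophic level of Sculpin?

Rockweed is a producer → level 1.
Barnacle eats Rockweed (level 1); other prey at levels: Sea Lettuce 1, Diatom Film 1 → level 2.
Sculpin eats Barnacle (level 2); other prey at levels: Mussel 2, Chiton 2 → level 3.

Trophic level 3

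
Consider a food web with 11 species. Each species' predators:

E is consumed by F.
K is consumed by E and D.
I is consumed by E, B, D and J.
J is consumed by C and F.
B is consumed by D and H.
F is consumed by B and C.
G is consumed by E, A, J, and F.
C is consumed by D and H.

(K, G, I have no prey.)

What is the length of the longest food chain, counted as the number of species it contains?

One longest chain: G → J → F → C → H.
It has 5 species and 4 links.

5 species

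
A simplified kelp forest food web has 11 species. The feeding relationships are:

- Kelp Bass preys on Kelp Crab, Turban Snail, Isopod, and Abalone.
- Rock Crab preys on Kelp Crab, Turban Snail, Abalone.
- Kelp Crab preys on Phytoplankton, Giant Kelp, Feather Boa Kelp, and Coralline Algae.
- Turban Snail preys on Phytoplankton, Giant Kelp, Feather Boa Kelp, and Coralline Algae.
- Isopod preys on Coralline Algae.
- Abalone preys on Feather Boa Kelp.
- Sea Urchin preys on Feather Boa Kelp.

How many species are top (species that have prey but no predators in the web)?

3

Top species (has prey, but nothing eats it): Sea Urchin, Kelp Bass, Rock Crab.
Count: 3.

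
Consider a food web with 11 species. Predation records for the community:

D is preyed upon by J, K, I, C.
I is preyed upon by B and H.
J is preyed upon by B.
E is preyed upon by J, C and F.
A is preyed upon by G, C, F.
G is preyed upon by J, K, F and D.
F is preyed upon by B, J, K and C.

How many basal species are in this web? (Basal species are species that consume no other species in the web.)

2

Basal species (no prey listed): E, A.
Count: 2.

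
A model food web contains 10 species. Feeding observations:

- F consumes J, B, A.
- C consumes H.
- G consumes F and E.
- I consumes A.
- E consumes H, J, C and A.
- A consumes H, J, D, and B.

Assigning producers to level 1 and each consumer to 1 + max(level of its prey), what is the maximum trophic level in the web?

4

Producers (level 1): B, H, D, J.
H → C → E → G gives G level 4.
No species has a prey at level 4, so no species reaches level 5.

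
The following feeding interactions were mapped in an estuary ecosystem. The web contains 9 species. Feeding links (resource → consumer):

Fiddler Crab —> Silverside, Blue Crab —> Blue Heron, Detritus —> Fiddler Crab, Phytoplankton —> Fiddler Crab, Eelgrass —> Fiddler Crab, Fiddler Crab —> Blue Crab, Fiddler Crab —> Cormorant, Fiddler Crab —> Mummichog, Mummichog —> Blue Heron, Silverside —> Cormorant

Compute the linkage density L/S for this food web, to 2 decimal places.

There are L = 10 links among S = 9 species.
L/S = 10/9 = 1.1111 ≈ 1.11.

L/S = 1.11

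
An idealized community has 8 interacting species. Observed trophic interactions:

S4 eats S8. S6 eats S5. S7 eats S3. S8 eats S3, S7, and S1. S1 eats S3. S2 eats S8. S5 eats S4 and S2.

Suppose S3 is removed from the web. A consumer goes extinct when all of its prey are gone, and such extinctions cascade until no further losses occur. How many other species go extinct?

7

Remove S3.
Round 1: S7 (all prey gone), S1 (all prey gone) → extinct.
Round 2: S8 (all prey gone) → extinct.
Round 3: S2 (all prey gone), S4 (all prey gone) → extinct.
Round 4: S5 (all prey gone) → extinct.
Round 5: S6 (all prey gone) → extinct.
No further losses. Total secondary extinctions: 7.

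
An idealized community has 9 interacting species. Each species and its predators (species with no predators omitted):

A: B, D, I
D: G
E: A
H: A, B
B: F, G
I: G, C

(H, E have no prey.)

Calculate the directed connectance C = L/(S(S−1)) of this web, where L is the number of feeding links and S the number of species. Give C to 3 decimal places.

C = 0.153

The web has S = 9 species and L = 11 feeding links.
C = L / (S(S−1)) = 11 / 72 = 0.1528 ≈ 0.153.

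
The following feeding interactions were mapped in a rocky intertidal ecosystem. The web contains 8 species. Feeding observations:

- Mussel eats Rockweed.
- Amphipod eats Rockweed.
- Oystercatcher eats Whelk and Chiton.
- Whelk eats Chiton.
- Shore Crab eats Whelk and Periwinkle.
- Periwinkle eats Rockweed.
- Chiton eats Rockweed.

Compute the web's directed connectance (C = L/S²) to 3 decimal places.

The web has S = 8 species and L = 9 feeding links.
C = L / S² = 9 / 64 = 0.1406 ≈ 0.141.

C = 0.141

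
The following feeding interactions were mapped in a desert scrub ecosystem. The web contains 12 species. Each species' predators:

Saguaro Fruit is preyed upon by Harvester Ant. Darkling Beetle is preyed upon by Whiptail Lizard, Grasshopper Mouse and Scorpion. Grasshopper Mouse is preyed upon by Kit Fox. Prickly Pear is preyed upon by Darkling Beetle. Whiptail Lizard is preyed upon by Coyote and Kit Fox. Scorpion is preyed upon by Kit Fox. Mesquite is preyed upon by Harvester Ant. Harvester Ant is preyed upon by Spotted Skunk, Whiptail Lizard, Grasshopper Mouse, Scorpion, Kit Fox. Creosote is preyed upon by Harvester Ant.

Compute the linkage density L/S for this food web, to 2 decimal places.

There are L = 16 links among S = 12 species.
L/S = 16/12 = 1.3333 ≈ 1.33.

L/S = 1.33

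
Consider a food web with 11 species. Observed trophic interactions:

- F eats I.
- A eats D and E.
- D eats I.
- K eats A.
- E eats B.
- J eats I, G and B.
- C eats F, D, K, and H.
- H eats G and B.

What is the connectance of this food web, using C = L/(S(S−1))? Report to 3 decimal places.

The web has S = 11 species and L = 15 feeding links.
C = L / (S(S−1)) = 15 / 110 = 0.1364 ≈ 0.136.

C = 0.136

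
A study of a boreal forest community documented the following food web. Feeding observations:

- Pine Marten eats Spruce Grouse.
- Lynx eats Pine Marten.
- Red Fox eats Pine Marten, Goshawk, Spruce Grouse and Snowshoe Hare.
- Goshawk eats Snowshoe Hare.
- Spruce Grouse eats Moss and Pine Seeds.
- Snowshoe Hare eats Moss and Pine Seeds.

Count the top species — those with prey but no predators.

Top species (has prey, but nothing eats it): Red Fox, Lynx.
Count: 2.

2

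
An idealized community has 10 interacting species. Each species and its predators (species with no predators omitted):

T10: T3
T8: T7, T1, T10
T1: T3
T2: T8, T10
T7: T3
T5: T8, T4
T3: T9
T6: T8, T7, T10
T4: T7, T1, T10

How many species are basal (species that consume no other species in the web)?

3

Basal species (no prey listed): T6, T5, T2.
Count: 3.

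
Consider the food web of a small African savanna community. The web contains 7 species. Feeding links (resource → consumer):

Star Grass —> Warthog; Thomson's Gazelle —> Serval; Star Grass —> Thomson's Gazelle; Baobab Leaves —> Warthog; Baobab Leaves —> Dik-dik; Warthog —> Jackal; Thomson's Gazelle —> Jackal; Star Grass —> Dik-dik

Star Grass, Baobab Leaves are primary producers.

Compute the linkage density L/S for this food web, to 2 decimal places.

L/S = 1.14

There are L = 8 links among S = 7 species.
L/S = 8/7 = 1.1429 ≈ 1.14.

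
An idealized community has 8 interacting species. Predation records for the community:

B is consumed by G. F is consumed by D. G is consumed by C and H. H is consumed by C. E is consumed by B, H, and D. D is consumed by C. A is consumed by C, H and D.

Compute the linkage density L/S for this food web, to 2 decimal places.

There are L = 12 links among S = 8 species.
L/S = 12/8 = 1.5000 ≈ 1.50.

L/S = 1.50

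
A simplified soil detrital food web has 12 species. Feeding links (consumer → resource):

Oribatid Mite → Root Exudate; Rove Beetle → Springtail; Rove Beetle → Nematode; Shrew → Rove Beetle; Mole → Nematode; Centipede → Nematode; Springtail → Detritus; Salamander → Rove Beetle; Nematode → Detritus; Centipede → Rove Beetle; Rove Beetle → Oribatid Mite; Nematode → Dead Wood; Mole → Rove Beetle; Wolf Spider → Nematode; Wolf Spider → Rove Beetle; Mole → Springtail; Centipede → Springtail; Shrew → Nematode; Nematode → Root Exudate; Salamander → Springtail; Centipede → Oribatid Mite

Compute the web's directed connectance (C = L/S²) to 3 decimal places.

The web has S = 12 species and L = 21 feeding links.
C = L / S² = 21 / 144 = 0.1458 ≈ 0.146.

C = 0.146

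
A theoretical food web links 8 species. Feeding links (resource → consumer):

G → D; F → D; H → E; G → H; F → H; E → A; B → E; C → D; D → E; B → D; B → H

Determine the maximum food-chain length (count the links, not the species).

One longest chain: B → D → E → A.
It has 4 species and 3 links.

3 links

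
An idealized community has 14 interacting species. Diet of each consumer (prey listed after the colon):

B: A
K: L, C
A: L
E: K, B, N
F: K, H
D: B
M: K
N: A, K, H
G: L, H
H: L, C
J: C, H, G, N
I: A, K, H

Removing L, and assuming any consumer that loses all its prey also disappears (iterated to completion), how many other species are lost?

Remove L.
Round 1: A (all prey gone) → extinct.
Round 2: B (all prey gone) → extinct.
Round 3: D (all prey gone) → extinct.
No further losses. Total secondary extinctions: 3.

3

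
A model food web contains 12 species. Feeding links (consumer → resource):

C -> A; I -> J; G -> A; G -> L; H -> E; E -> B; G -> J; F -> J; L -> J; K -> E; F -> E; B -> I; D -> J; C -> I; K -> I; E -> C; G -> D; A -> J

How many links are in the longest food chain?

4 links

One longest chain: J → A → C → E → H.
It has 5 species and 4 links.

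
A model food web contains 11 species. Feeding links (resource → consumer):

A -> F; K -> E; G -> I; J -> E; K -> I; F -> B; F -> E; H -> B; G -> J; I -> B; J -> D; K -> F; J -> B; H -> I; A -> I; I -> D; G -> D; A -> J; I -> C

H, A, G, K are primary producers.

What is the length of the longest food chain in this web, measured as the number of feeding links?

One longest chain: H → I → C.
It has 3 species and 2 links.

2 links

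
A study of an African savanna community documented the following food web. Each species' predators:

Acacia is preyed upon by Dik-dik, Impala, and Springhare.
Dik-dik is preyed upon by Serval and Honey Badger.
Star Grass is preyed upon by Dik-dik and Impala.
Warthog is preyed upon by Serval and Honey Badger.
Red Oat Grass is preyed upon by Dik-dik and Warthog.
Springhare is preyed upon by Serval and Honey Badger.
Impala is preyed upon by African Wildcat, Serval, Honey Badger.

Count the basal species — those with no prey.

3

Basal species (no prey listed): Red Oat Grass, Acacia, Star Grass.
Count: 3.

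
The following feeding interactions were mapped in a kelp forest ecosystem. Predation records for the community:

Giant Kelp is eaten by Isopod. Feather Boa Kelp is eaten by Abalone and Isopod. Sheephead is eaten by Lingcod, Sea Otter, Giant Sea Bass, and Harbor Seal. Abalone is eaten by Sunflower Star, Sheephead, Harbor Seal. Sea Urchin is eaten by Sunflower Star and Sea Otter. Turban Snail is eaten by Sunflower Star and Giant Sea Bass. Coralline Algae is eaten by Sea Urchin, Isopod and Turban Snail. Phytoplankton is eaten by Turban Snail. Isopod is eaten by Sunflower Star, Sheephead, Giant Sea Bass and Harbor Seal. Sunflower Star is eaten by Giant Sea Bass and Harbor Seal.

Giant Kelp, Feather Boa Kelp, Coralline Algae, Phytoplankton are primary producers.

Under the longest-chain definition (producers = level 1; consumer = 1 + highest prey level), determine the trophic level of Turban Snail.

Coralline Algae is a producer → level 1.
Turban Snail eats Coralline Algae (level 1); other prey at levels: Phytoplankton 1 → level 2.

Trophic level 2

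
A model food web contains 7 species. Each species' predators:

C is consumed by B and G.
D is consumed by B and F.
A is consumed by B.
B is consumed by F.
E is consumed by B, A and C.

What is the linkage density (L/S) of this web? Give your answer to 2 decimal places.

L/S = 1.29

There are L = 9 links among S = 7 species.
L/S = 9/7 = 1.2857 ≈ 1.29.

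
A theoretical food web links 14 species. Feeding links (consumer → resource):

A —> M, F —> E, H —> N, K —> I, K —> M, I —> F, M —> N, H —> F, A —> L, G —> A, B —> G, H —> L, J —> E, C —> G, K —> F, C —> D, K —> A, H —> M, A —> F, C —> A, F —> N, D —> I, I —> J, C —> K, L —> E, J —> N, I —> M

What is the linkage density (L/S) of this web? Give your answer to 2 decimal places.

There are L = 27 links among S = 14 species.
L/S = 27/14 = 1.9286 ≈ 1.93.

L/S = 1.93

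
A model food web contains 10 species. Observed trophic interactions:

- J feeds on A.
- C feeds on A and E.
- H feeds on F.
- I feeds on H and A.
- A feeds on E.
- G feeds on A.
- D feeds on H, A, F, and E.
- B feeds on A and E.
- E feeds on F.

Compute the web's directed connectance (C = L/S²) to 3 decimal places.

The web has S = 10 species and L = 15 feeding links.
C = L / S² = 15 / 100 = 0.1500 ≈ 0.150.

C = 0.150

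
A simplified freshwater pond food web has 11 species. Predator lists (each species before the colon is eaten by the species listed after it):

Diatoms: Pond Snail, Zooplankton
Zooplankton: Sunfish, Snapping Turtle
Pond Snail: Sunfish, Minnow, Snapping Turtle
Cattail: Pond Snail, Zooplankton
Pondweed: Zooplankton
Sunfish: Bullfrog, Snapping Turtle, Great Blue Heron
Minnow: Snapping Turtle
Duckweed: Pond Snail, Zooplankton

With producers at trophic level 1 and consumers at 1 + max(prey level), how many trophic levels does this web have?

4

Producers (level 1): Duckweed, Pondweed, Diatoms, Cattail.
Duckweed → Pond Snail → Sunfish → Snapping Turtle gives Snapping Turtle level 4.
No species has a prey at level 4, so no species reaches level 5.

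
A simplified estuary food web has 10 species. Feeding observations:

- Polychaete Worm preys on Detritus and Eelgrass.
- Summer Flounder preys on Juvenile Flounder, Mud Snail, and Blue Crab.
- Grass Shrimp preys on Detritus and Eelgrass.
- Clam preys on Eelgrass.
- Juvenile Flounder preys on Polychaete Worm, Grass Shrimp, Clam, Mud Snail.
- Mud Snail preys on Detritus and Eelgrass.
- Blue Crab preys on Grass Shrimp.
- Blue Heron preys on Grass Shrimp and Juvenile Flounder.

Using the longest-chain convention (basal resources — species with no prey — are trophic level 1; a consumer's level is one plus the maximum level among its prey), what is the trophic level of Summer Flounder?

Trophic level 4

Eelgrass has no prey (basal) → level 1.
Clam eats Eelgrass → level 2.
Juvenile Flounder eats Clam (level 2); other prey at levels: Mud Snail 2, Grass Shrimp 2, Polychaete Worm 2 → level 3.
Summer Flounder eats Juvenile Flounder (level 3); other prey at levels: Mud Snail 2, Blue Crab 3 → level 4.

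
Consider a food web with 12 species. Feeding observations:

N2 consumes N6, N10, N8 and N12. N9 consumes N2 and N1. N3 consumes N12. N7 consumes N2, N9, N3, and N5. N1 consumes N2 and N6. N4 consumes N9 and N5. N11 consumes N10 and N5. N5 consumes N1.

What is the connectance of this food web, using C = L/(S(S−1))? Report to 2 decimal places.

The web has S = 12 species and L = 18 feeding links.
C = L / (S(S−1)) = 18 / 132 = 0.1364 ≈ 0.14.

C = 0.14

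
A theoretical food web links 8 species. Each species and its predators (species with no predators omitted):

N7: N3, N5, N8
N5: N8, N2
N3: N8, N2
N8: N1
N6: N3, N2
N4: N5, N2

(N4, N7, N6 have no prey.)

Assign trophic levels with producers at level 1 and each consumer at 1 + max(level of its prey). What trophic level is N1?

Trophic level 4

N7 is a producer → level 1.
N3 eats N7 (level 1); other prey at levels: N6 1 → level 2.
N8 eats N3 (level 2); other prey at levels: N7 1, N5 2 → level 3.
N1 eats N8 → level 4.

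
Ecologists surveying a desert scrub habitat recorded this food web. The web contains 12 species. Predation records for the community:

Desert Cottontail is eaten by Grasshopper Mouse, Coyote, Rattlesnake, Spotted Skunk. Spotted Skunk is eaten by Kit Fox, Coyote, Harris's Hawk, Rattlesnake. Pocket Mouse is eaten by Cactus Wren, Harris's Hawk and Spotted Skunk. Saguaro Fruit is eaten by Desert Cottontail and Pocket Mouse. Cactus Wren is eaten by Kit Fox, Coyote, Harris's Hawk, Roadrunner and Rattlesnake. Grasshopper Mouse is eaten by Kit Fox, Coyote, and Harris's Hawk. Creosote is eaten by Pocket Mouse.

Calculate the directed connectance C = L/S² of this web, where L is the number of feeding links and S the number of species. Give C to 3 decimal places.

C = 0.153

The web has S = 12 species and L = 22 feeding links.
C = L / S² = 22 / 144 = 0.1528 ≈ 0.153.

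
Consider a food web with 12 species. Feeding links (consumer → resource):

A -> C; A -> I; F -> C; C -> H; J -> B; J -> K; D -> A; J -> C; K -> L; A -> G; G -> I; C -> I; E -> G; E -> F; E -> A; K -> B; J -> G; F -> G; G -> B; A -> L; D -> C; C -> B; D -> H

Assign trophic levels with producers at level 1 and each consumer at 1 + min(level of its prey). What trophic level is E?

Trophic level 3

L is a producer → level 1.
A eats L → level 2.
E eats A → level 3.
No prey of E is below level 2, so 3 is the minimum.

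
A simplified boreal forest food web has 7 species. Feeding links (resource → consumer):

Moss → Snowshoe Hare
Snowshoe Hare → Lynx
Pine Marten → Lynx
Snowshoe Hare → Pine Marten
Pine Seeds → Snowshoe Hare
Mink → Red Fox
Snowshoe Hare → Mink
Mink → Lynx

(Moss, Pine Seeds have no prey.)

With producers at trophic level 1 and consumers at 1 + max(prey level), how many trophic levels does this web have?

Producers (level 1): Moss, Pine Seeds.
Moss → Snowshoe Hare → Mink → Lynx gives Lynx level 4.
No species has a prey at level 4, so no species reaches level 5.

4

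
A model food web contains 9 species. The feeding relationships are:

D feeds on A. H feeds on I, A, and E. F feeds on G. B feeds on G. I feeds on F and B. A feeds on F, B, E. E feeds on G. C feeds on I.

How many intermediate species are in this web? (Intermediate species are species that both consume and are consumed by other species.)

5

Intermediate species (has both prey and predators): E, F, B, A, I.
Count: 5.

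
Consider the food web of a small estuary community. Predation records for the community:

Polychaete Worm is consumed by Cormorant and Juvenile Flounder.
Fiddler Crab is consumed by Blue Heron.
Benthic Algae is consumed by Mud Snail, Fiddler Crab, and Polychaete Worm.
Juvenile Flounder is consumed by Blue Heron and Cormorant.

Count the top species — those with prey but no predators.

3

Top species (has prey, but nothing eats it): Mud Snail, Blue Heron, Cormorant.
Count: 3.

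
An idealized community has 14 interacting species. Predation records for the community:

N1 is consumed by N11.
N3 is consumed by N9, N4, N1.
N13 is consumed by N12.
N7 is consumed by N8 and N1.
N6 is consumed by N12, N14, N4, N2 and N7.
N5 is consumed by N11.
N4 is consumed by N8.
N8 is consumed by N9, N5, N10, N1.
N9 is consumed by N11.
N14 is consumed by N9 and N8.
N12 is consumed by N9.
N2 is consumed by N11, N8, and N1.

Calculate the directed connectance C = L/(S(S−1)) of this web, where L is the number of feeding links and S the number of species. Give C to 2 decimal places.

C = 0.14

The web has S = 14 species and L = 25 feeding links.
C = L / (S(S−1)) = 25 / 182 = 0.1374 ≈ 0.14.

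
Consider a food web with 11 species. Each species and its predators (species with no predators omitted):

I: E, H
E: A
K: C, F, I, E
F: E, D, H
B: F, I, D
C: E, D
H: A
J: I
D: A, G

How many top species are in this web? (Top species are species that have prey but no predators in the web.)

2

Top species (has prey, but nothing eats it): A, G.
Count: 2.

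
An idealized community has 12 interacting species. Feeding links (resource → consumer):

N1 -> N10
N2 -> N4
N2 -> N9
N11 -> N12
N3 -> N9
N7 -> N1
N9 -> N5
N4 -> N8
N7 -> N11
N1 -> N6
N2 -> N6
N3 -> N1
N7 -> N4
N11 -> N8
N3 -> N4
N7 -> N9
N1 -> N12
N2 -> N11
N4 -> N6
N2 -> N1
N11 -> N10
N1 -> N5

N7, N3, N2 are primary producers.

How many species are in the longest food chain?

3 species

One longest chain: N7 → N1 → N5.
It has 3 species and 2 links.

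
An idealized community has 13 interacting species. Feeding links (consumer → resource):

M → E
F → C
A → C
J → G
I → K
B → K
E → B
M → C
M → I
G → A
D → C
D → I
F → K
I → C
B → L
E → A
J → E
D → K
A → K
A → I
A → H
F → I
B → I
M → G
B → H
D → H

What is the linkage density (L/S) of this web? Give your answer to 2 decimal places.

L/S = 2.00

There are L = 26 links among S = 13 species.
L/S = 26/13 = 2.0000 ≈ 2.00.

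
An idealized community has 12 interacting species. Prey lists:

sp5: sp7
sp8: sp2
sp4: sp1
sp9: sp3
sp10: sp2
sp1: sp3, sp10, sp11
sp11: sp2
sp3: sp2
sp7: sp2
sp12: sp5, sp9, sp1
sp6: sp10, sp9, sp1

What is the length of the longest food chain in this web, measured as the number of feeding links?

One longest chain: sp2 → sp3 → sp1 → sp6.
It has 4 species and 3 links.

3 links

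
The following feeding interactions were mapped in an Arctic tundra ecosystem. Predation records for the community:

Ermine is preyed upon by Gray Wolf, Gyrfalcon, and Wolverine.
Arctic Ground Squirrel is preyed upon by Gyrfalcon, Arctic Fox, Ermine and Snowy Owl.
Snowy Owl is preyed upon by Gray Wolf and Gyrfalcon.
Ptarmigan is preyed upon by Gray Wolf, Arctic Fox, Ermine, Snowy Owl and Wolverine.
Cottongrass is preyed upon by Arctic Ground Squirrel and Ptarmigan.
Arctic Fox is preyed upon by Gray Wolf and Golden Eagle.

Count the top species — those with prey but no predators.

4

Top species (has prey, but nothing eats it): Gyrfalcon, Gray Wolf, Wolverine, Golden Eagle.
Count: 4.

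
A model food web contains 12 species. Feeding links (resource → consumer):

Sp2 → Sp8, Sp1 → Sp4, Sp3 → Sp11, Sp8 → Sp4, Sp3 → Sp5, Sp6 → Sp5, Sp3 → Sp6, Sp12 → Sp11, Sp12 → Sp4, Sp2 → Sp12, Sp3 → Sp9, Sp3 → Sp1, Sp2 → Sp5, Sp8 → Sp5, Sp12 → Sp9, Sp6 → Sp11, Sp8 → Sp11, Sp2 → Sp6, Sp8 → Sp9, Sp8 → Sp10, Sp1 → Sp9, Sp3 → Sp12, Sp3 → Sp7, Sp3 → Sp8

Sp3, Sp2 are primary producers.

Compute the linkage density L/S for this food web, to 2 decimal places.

L/S = 2.00

There are L = 24 links among S = 12 species.
L/S = 24/12 = 2.0000 ≈ 2.00.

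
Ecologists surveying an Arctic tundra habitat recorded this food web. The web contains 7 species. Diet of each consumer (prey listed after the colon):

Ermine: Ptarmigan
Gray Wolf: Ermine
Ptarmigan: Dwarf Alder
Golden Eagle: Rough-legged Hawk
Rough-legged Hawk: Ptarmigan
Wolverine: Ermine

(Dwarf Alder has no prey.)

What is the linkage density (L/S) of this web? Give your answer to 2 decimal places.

L/S = 0.86

There are L = 6 links among S = 7 species.
L/S = 6/7 = 0.8571 ≈ 0.86.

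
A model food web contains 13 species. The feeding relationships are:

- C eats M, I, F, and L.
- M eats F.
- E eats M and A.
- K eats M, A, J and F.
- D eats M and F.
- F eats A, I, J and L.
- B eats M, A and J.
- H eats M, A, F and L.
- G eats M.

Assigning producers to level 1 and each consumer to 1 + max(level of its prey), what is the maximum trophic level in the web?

Producers (level 1): L, A, I, J.
L → F → M → E gives E level 4.
No species has a prey at level 4, so no species reaches level 5.

4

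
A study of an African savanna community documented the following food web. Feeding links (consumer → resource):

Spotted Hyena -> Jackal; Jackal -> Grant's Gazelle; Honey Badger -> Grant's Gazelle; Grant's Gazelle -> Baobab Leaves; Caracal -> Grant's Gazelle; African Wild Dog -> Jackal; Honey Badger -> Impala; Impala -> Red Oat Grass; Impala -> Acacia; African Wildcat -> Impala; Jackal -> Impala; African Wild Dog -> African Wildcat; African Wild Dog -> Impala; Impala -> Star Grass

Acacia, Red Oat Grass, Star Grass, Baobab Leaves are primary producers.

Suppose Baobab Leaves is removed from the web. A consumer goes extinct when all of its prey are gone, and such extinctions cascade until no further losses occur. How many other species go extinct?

Remove Baobab Leaves.
Round 1: Grant's Gazelle (all prey gone) → extinct.
Round 2: Caracal (all prey gone) → extinct.
No further losses. Total secondary extinctions: 2.

2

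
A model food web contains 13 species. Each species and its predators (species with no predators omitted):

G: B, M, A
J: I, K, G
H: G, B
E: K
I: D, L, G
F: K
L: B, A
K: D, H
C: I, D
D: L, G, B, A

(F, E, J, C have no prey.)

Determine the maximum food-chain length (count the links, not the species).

One longest chain: J → I → D → L → B.
It has 5 species and 4 links.

4 links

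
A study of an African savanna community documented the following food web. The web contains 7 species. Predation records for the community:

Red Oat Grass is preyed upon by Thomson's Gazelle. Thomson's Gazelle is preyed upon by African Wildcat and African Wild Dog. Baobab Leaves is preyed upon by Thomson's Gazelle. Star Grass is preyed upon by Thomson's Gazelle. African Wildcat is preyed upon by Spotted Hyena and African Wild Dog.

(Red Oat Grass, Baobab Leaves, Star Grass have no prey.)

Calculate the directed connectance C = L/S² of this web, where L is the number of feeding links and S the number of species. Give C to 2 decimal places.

C = 0.14

The web has S = 7 species and L = 7 feeding links.
C = L / S² = 7 / 49 = 0.1429 ≈ 0.14.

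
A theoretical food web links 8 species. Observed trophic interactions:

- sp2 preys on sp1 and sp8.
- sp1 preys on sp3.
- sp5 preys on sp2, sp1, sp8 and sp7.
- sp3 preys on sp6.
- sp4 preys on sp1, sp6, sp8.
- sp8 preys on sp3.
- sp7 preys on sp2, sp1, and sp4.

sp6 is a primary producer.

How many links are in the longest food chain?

One longest chain: sp6 → sp3 → sp8 → sp4 → sp7 → sp5.
It has 6 species and 5 links.

5 links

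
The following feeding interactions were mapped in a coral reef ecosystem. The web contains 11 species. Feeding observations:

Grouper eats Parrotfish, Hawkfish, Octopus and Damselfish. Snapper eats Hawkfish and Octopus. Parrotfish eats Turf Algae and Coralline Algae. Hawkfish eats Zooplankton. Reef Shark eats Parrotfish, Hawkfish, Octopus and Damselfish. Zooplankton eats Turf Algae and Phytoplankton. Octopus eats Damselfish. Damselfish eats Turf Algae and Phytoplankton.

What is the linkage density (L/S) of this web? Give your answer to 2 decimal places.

There are L = 18 links among S = 11 species.
L/S = 18/11 = 1.6364 ≈ 1.64.

L/S = 1.64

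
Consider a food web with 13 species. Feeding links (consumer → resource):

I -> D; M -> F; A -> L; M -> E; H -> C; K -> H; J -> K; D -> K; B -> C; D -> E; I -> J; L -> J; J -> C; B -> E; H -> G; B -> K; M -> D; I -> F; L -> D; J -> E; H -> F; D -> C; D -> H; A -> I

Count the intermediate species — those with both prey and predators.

Intermediate species (has both prey and predators): H, K, D, J, I, L.
Count: 6.

6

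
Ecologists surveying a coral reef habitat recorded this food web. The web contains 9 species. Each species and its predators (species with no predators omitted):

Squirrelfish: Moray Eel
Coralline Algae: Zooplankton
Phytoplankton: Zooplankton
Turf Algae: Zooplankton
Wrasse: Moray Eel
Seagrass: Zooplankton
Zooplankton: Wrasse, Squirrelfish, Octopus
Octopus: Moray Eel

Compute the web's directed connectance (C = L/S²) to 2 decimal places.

C = 0.12

The web has S = 9 species and L = 10 feeding links.
C = L / S² = 10 / 81 = 0.1235 ≈ 0.12.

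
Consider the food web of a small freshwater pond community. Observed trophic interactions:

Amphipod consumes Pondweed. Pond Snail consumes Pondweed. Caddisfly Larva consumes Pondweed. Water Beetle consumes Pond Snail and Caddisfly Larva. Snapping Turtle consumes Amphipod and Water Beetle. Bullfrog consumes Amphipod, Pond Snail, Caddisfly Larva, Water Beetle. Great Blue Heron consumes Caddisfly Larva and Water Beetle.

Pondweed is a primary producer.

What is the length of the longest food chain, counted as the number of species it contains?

4 species

One longest chain: Pondweed → Pond Snail → Water Beetle → Bullfrog.
It has 4 species and 3 links.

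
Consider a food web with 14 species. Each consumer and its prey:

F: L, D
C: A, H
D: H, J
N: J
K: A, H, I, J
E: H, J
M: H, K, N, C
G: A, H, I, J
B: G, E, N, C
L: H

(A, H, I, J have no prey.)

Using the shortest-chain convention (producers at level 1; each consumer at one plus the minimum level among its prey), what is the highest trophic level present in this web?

Producers (level 1): A, H, I, J.
Following each consumer down to its lowest-level prey: J → N → B (levels 1 through 3).
All prey of B (N 2, C 2, G 2, E 2) are at level 2 or above, so B is at level 1 + 2 = 3.
Every consumer has at least one prey at level 2 or below, so none exceeds level 3.

3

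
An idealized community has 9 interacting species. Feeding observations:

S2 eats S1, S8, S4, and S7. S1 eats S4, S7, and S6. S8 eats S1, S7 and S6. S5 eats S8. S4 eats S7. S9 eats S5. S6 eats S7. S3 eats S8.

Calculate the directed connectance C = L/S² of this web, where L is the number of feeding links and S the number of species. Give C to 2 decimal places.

C = 0.19

The web has S = 9 species and L = 15 feeding links.
C = L / S² = 15 / 81 = 0.1852 ≈ 0.19.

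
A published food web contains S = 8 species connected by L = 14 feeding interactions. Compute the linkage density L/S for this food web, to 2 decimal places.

L/S = 1.75

There are L = 14 links among S = 8 species.
L/S = 14/8 = 1.7500 ≈ 1.75.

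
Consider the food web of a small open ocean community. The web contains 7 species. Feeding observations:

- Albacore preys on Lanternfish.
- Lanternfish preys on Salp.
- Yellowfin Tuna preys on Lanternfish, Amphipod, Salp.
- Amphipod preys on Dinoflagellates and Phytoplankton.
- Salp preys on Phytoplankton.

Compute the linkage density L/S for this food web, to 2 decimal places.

L/S = 1.14

There are L = 8 links among S = 7 species.
L/S = 8/7 = 1.1429 ≈ 1.14.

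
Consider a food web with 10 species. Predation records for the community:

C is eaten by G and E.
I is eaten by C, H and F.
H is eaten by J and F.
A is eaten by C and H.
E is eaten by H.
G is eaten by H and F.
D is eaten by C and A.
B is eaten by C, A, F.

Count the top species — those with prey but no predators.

2

Top species (has prey, but nothing eats it): F, J.
Count: 2.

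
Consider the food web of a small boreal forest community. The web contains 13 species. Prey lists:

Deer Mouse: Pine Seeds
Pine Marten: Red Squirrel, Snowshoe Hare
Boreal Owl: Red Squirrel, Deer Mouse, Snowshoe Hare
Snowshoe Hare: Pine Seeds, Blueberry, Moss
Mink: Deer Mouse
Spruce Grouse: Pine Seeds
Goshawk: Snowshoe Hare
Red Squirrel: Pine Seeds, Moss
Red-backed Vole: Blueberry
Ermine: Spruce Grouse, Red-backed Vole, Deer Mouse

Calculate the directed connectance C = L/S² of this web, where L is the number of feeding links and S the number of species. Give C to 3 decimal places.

C = 0.107

The web has S = 13 species and L = 18 feeding links.
C = L / S² = 18 / 169 = 0.1065 ≈ 0.107.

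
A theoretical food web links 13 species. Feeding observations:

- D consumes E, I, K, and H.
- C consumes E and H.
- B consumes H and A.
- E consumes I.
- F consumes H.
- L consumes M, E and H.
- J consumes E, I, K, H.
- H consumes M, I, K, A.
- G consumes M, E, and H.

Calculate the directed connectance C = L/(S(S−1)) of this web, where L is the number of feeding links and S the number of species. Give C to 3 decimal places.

The web has S = 13 species and L = 24 feeding links.
C = L / (S(S−1)) = 24 / 156 = 0.1538 ≈ 0.154.

C = 0.154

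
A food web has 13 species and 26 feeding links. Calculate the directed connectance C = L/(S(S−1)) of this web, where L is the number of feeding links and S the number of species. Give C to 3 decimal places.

C = 0.167

The web has S = 13 species and L = 26 feeding links.
C = L / (S(S−1)) = 26 / 156 = 0.1667 ≈ 0.167.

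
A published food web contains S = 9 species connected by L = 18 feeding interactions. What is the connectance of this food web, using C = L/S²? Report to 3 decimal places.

The web has S = 9 species and L = 18 feeding links.
C = L / S² = 18 / 81 = 0.2222 ≈ 0.222.

C = 0.222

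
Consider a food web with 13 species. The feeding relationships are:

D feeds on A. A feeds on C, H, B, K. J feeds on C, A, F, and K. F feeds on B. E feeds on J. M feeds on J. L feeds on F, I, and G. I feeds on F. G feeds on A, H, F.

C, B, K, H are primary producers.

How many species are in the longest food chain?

4 species

One longest chain: B → F → I → L.
It has 4 species and 3 links.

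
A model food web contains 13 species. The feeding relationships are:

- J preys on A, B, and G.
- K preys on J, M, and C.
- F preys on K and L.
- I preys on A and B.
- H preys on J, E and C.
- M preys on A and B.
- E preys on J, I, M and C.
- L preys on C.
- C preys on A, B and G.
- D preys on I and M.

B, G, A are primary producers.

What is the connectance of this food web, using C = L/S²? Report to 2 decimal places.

The web has S = 13 species and L = 25 feeding links.
C = L / S² = 25 / 169 = 0.1479 ≈ 0.15.

C = 0.15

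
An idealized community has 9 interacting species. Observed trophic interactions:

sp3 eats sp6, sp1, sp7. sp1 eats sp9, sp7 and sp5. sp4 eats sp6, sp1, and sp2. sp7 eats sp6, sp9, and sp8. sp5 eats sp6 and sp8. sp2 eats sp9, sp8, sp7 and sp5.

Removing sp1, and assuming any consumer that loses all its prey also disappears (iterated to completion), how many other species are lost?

0

Remove sp1.
Every predator of it retains at least one other prey: sp4 still has sp6, sp2; sp3 still has sp6, sp7.
No consumer loses all prey, so no secondary extinctions occur.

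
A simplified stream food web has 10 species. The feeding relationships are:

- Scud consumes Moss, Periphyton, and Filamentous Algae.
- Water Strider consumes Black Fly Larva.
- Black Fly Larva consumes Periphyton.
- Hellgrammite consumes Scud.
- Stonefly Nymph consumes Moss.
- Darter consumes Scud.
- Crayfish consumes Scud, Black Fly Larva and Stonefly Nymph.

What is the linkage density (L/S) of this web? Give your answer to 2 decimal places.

There are L = 11 links among S = 10 species.
L/S = 11/10 = 1.1000 ≈ 1.10.

L/S = 1.10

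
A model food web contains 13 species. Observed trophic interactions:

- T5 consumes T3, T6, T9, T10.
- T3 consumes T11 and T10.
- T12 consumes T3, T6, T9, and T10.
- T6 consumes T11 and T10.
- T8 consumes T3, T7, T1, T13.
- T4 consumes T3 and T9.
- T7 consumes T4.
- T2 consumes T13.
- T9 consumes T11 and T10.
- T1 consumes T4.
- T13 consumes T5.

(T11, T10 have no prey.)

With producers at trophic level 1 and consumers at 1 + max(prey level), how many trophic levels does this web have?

Producers (level 1): T11, T10.
T11 → T6 → T5 → T13 → T2 gives T2 level 5.
No species has a prey at level 5, so no species reaches level 6.

5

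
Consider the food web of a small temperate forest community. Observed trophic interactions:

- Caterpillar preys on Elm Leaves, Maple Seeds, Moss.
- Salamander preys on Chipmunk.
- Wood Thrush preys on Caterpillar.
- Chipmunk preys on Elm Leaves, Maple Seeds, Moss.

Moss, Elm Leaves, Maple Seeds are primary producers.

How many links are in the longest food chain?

2 links

One longest chain: Moss → Chipmunk → Salamander.
It has 3 species and 2 links.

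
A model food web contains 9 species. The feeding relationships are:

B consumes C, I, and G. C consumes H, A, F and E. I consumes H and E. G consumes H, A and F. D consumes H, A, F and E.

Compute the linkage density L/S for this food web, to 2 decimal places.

There are L = 16 links among S = 9 species.
L/S = 16/9 = 1.7778 ≈ 1.78.

L/S = 1.78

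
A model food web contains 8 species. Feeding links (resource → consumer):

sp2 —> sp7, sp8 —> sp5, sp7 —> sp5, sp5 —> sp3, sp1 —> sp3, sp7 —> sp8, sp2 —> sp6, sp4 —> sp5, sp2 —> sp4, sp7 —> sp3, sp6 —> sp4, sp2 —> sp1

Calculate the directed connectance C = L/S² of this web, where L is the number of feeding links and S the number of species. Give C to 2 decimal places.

The web has S = 8 species and L = 12 feeding links.
C = L / S² = 12 / 64 = 0.1875 ≈ 0.19.

C = 0.19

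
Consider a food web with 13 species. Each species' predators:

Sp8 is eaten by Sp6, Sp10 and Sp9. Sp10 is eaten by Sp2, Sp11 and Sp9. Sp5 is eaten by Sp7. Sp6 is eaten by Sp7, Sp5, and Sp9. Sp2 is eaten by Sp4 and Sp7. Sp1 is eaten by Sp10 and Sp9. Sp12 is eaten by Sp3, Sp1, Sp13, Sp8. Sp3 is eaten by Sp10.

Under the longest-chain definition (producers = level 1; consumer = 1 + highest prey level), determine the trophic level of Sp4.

Sp12 is a producer → level 1.
Sp1 eats Sp12 → level 2.
Sp10 eats Sp1 (level 2); other prey at levels: Sp3 2, Sp8 2 → level 3.
Sp2 eats Sp10 → level 4.
Sp4 eats Sp2 → level 5.

Trophic level 5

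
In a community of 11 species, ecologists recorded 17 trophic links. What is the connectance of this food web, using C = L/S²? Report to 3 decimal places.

The web has S = 11 species and L = 17 feeding links.
C = L / S² = 17 / 121 = 0.1405 ≈ 0.140.

C = 0.140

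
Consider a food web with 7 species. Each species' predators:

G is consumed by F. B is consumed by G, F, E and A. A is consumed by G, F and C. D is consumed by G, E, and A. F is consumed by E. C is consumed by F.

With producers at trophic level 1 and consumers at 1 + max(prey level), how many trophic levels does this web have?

5

Producers (level 1): B, D.
B → A → G → F → E gives E level 5.
No species has a prey at level 5, so no species reaches level 6.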